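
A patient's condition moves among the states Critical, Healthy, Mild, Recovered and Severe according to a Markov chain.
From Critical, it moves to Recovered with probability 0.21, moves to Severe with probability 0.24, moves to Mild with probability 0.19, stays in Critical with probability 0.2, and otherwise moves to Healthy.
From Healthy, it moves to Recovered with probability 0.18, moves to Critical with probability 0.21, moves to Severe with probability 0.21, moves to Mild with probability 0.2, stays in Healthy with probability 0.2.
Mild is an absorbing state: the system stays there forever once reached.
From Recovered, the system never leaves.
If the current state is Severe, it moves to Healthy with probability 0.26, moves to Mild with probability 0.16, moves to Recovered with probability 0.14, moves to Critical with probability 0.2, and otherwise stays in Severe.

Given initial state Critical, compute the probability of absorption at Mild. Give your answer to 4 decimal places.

0.4960

Let h(s) be the probability of absorption at Mild starting from transient state s. Then h(Mild) = 1 and h(Recovered) = 0. By first-step analysis:
h(Critical) = 0.2·h(Critical) + 0.16·h(Healthy) + 0.19·1 + 0.21·0 + 0.24·h(Severe)
h(Healthy) = 0.21·h(Critical) + 0.2·h(Healthy) + 0.2·1 + 0.18·0 + 0.21·h(Severe)
h(Severe) = 0.2·h(Critical) + 0.26·h(Healthy) + 0.16·1 + 0.14·0 + 0.24·h(Severe)
Solving: h(Critical) = 0.4960, h(Healthy) = 0.5161, h(Severe) = 0.5176.
Starting from Critical, the probability is 0.4960.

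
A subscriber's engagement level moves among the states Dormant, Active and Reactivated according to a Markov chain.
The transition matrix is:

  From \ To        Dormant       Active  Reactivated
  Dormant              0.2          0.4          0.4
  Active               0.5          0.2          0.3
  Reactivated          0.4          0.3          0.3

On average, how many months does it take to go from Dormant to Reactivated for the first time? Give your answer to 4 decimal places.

Let t(s) be the expected number of months to first reach Reactivated from state s, with t(Reactivated) = 0. Conditioning on the first month:
t(Dormant) = 1 + 0.2·t(Dormant) + 0.4·t(Active)
t(Active) = 1 + 0.5·t(Dormant) + 0.2·t(Active)
Solving: t(Dormant) = 2.7273, t(Active) = 2.9545.
Expected months from Dormant to Reactivated: 2.7273.

2.7273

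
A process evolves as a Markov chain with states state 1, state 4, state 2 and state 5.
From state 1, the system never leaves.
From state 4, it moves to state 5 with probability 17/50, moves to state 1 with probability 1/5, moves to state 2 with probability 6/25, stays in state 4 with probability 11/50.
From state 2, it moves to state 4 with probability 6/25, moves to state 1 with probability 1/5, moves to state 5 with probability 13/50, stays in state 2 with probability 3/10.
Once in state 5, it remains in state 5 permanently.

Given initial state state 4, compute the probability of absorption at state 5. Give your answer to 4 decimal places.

0.6151

Let h(s) be the probability of absorption at state 5 starting from transient state s. Then h(state 5) = 1 and h(state 1) = 0. By first-step analysis:
h(state 4) = 0.2·0 + 0.22·h(state 4) + 0.24·h(state 2) + 0.34·1
h(state 2) = 0.2·0 + 0.24·h(state 4) + 0.3·h(state 2) + 0.26·1
Solving: h(state 4) = 0.6151, h(state 2) = 0.5823.
Starting from state 4, the probability is 0.6151.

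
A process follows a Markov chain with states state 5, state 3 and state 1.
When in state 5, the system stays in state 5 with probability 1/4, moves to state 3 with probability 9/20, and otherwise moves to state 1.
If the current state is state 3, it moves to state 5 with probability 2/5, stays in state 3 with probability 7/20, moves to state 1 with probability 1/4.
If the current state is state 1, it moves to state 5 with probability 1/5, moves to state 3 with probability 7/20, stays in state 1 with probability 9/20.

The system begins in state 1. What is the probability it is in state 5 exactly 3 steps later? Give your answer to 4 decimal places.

0.2880

Propagate the distribution vector 3 steps from state 1.
After 0 steps: (0.0000, 0.0000, 1.0000)
After 1 step: (0.2000, 0.3500, 0.4500)
After 2 steps: (0.2800, 0.3700, 0.3500)
After 3 steps: (0.2880, 0.3780, 0.3340)
P(in state 5 after 3 steps) = 0.2880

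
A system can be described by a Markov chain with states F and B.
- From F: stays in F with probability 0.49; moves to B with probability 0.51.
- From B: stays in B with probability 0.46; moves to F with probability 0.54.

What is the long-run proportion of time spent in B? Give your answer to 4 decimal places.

Let the stationary distribution be π with π = πP and π_1 + π_2 = 1.
π_1 = 0.49·π_1 + 0.54·π_2
Solving with the normalization constraint gives π = (0.5143, 0.4857).
So the stationary probability of B is 0.4857.

0.4857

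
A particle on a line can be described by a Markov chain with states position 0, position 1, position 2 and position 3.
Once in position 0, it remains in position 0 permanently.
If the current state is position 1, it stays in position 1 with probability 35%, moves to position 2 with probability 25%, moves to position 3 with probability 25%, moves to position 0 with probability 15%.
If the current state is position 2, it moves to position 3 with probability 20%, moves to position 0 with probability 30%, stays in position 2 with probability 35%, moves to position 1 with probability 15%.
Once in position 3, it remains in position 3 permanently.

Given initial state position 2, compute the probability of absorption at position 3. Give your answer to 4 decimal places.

0.4351

Let h(s) be the probability of absorption at position 3 starting from transient state s. Then h(position 3) = 1 and h(position 0) = 0. By first-step analysis:
h(position 1) = 0.15·0 + 0.35·h(position 1) + 0.25·h(position 2) + 0.25·1
h(position 2) = 0.3·0 + 0.15·h(position 1) + 0.35·h(position 2) + 0.2·1
Solving: h(position 1) = 0.5519, h(position 2) = 0.4351.
Starting from position 2, the probability is 0.4351.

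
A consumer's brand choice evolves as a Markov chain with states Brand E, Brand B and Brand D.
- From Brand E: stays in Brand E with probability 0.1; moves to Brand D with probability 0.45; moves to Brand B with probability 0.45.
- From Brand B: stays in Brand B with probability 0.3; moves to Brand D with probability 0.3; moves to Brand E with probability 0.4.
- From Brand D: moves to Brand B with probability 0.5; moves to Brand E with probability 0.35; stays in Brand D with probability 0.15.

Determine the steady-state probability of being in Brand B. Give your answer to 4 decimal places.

0.4043

Let the stationary distribution be π with π = πP and π_1 + π_2 + π_3 = 1.
π_1 = 0.1·π_1 + 0.4·π_2 + 0.35·π_3
π_2 = 0.45·π_1 + 0.3·π_2 + 0.5·π_3
Solving with the normalization constraint gives π = (0.2962, 0.4043, 0.2995).
So the stationary probability of Brand B is 0.4043.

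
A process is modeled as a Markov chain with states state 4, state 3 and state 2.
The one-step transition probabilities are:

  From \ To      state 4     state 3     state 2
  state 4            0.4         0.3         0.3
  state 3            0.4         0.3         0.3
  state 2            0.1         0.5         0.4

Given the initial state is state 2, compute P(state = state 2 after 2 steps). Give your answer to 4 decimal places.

Sum over the intermediate state after 1 step:
P = P(state 2→state 4)·P(state 4→state 2) + P(state 2→state 3)·P(state 3→state 2) + P(state 2→state 2)·P(state 2→state 2)
  = 0.1×0.3 + 0.5×0.3 + 0.4×0.4
  = 0.0300 + 0.1500 + 0.1600 = 0.3400

0.3400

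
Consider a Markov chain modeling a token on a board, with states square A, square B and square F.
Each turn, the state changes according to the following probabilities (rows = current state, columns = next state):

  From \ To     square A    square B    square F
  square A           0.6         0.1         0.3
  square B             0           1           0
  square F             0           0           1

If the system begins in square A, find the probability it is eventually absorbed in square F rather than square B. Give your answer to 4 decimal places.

Let h(s) be the probability of absorption at square F starting from transient state s. Then h(square F) = 1 and h(square B) = 0. By first-step analysis:
h(square A) = 0.6·h(square A) + 0.1·0 + 0.3·1
Solving: h(square A) = 0.7500.
Starting from square A, the probability is 0.7500.

0.7500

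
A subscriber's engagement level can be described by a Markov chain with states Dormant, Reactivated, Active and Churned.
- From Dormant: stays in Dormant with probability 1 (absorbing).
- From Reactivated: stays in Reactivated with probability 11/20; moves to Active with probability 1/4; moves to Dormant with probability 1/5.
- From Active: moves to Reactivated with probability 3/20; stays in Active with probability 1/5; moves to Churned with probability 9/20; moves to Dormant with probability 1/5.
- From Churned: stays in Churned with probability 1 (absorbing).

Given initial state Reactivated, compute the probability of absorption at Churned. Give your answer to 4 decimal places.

0.3488

Let h(s) be the probability of absorption at Churned starting from transient state s. Then h(Churned) = 1 and h(Dormant) = 0. By first-step analysis:
h(Reactivated) = 0.2·0 + 0.55·h(Reactivated) + 0.25·h(Active)
h(Active) = 0.2·0 + 0.15·h(Reactivated) + 0.2·h(Active) + 0.45·1
Solving: h(Reactivated) = 0.3488, h(Active) = 0.6279.
Starting from Reactivated, the probability is 0.3488.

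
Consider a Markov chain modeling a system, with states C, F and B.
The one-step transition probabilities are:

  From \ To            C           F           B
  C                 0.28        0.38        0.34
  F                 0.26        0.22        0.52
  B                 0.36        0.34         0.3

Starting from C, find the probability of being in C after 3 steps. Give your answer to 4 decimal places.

0.3055

Propagate the distribution vector 3 steps from C.
After 0 steps: (1.0000, 0.0000, 0.0000)
After 1 step: (0.2800, 0.3800, 0.3400)
After 2 steps: (0.2996, 0.3056, 0.3948)
After 3 steps: (0.3055, 0.3153, 0.3792)
P(in C after 3 steps) = 0.3055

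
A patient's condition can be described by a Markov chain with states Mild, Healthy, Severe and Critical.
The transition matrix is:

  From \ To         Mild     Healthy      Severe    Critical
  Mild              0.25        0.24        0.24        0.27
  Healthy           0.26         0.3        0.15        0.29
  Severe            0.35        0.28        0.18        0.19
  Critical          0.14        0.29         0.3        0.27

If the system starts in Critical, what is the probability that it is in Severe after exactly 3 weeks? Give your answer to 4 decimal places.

0.2169

Propagate the distribution vector 3 weeks from Critical.
After 0 weeks: (0.0000, 0.0000, 0.0000, 1.0000)
After 1 week: (0.1400, 0.2900, 0.3000, 0.2700)
After 2 weeks: (0.2532, 0.2829, 0.2121, 0.2518)
After 3 weeks: (0.2463, 0.2780, 0.2169, 0.2587)
P(in Severe after 3 weeks) = 0.2169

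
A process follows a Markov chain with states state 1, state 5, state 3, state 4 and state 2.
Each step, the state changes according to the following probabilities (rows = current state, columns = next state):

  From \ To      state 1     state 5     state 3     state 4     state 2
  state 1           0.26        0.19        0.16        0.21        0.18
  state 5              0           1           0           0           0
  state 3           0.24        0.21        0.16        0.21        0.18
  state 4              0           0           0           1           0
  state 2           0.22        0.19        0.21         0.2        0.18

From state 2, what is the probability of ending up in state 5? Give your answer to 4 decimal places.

0.4869

Let h(s) be the probability of absorption at state 5 starting from transient state s. Then h(state 5) = 1 and h(state 4) = 0. By first-step analysis:
h(state 1) = 0.26·h(state 1) + 0.19·1 + 0.16·h(state 3) + 0.21·0 + 0.18·h(state 2)
h(state 3) = 0.24·h(state 1) + 0.21·1 + 0.16·h(state 3) + 0.21·0 + 0.18·h(state 2)
h(state 2) = 0.22·h(state 1) + 0.19·1 + 0.21·h(state 3) + 0.2·0 + 0.18·h(state 2)
Solving: h(state 1) = 0.4815, h(state 3) = 0.4919, h(state 2) = 0.4869.
Starting from state 2, the probability is 0.4869.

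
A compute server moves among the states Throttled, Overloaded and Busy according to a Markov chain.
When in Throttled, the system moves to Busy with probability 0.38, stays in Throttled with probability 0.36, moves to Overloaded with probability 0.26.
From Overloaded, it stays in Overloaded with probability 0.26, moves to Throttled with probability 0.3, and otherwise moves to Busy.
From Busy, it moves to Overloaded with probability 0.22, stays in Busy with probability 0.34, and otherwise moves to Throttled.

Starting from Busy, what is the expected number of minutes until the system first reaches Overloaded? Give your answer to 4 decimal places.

Let t(s) be the expected number of minutes to first reach Overloaded from state s, with t(Overloaded) = 0. Conditioning on the first minute:
t(Throttled) = 1 + 0.36·t(Throttled) + 0.38·t(Busy)
t(Busy) = 1 + 0.44·t(Throttled) + 0.34·t(Busy)
Solving: t(Throttled) = 4.0752, t(Busy) = 4.2320.
Expected minutes from Busy to Overloaded: 4.2320.

4.2320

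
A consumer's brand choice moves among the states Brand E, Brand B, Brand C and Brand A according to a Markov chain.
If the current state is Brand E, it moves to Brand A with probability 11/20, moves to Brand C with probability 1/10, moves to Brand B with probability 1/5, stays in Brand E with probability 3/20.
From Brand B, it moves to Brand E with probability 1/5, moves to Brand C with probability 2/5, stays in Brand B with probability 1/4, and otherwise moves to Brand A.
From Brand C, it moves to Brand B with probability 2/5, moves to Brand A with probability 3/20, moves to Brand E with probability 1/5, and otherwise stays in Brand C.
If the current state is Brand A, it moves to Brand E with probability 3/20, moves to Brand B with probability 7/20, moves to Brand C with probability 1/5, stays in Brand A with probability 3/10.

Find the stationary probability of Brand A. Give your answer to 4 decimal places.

Let the stationary distribution be π with π = πP and π_1 + π_2 + π_3 + π_4 = 1.
π_1 = 0.15·π_1 + 0.2·π_2 + 0.2·π_3 + 0.15·π_4
π_2 = 0.2·π_1 + 0.25·π_2 + 0.4·π_3 + 0.35·π_4
π_3 = 0.1·π_1 + 0.4·π_2 + 0.25·π_3 + 0.2·π_4
Solving with the normalization constraint gives π = (0.1781, 0.3055, 0.2561, 0.2603).
So the stationary probability of Brand A is 0.2603.

0.2603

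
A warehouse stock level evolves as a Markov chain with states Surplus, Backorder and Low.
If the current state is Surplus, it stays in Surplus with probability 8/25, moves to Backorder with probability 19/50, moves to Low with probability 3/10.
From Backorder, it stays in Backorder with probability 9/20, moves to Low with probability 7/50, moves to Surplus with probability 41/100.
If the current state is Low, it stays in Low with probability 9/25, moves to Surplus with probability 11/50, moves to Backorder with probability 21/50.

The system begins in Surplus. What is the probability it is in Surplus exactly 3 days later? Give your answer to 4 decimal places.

0.3320

Propagate the distribution vector 3 days from Surplus.
After 0 days: (1.0000, 0.0000, 0.0000)
After 1 day: (0.3200, 0.3800, 0.3000)
After 2 days: (0.3242, 0.4186, 0.2572)
After 3 days: (0.3320, 0.4196, 0.2485)
P(in Surplus after 3 days) = 0.3320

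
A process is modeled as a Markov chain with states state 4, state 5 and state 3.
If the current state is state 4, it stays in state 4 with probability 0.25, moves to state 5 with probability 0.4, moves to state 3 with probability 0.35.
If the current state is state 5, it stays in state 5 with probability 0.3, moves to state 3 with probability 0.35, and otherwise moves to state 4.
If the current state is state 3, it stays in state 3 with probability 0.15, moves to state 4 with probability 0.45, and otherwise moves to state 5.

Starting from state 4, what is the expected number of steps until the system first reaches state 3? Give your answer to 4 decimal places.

Let t(s) be the expected number of steps to first reach state 3 from state s, with t(state 3) = 0. Conditioning on the first step:
t(state 4) = 1 + 0.25·t(state 4) + 0.4·t(state 5)
t(state 5) = 1 + 0.35·t(state 4) + 0.3·t(state 5)
Solving: t(state 4) = 2.8571, t(state 5) = 2.8571.
Expected steps from state 4 to state 3: 2.8571.

2.8571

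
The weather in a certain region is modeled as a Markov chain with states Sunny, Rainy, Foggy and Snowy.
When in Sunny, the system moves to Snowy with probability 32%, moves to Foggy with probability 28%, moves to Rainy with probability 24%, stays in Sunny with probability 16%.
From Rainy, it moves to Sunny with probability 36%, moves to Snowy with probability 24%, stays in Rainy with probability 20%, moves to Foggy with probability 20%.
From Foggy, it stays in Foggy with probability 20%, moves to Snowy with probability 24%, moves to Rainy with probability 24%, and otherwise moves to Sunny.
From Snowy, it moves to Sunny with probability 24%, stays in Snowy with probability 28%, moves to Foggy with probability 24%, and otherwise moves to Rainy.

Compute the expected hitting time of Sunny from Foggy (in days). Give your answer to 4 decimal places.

Let t(s) be the expected number of days to first reach Sunny from state s, with t(Sunny) = 0. Conditioning on the first day:
t(Rainy) = 1 + 0.2·t(Rainy) + 0.2·t(Foggy) + 0.24·t(Snowy)
t(Foggy) = 1 + 0.24·t(Rainy) + 0.2·t(Foggy) + 0.24·t(Snowy)
t(Snowy) = 1 + 0.24·t(Rainy) + 0.24·t(Foggy) + 0.28·t(Snowy)
Solving: t(Rainy) = 3.1095, t(Foggy) = 3.2338, t(Snowy) = 3.5033.
Expected days from Foggy to Sunny: 3.2338.

3.2338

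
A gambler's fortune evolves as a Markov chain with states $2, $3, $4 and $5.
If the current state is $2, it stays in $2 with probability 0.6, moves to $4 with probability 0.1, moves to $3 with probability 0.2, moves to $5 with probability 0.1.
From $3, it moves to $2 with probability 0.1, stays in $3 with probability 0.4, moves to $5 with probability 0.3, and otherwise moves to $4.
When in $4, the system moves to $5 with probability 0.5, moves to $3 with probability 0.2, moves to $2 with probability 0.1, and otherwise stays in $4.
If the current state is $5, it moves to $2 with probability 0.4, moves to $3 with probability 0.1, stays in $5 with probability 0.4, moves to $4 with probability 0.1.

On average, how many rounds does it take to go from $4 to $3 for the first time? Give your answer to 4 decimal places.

Let t(s) be the expected number of rounds to first reach $3 from state s, with t($3) = 0. Conditioning on the first round:
t($2) = 1 + 0.6·t($2) + 0.1·t($4) + 0.1·t($5)
t($4) = 1 + 0.1·t($2) + 0.2·t($4) + 0.5·t($5)
t($5) = 1 + 0.4·t($2) + 0.1·t($4) + 0.4·t($5)
Solving: t($2) = 5.5752, t($4) = 5.9292, t($5) = 6.3717.
Expected rounds from $4 to $3: 5.9292.

5.9292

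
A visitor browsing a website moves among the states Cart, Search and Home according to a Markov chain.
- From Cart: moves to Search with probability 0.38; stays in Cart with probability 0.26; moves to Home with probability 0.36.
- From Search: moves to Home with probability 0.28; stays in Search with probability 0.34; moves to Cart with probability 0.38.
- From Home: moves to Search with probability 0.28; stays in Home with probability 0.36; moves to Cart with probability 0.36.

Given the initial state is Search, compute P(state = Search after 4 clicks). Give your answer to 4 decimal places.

Propagate the distribution vector 4 clicks from Search.
After 0 clicks: (0.0000, 1.0000, 0.0000)
After 1 click: (0.3800, 0.3400, 0.2800)
After 2 clicks: (0.3288, 0.3384, 0.3328)
After 3 clicks: (0.3339, 0.3332, 0.3329)
After 4 clicks: (0.3333, 0.3334, 0.3333)
P(in Search after 4 clicks) = 0.3334

0.3334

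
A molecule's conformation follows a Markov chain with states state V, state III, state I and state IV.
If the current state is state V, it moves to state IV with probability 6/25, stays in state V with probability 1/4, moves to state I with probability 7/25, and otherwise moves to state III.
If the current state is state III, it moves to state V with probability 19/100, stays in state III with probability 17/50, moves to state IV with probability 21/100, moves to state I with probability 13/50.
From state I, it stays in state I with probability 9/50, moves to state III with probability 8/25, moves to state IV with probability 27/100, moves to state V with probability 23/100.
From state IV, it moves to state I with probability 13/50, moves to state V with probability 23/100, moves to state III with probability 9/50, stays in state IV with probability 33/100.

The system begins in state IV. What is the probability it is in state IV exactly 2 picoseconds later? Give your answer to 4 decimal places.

Propagate the distribution vector 2 picoseconds from state IV.
After 0 picoseconds: (0.0000, 0.0000, 0.0000, 1.0000)
After 1 picosecond: (0.2300, 0.1800, 0.2600, 0.3300)
After 2 picoseconds: (0.2274, 0.2567, 0.2438, 0.2721)
P(in state IV after 2 picoseconds) = 0.2721

0.2721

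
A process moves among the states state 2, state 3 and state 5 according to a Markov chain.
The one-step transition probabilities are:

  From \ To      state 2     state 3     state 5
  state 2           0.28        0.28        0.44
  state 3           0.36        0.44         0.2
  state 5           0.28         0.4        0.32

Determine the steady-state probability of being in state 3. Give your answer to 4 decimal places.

0.3779

Let the stationary distribution be π with π = πP and π_1 + π_2 + π_3 = 1.
π_1 = 0.28·π_1 + 0.36·π_2 + 0.28·π_3
π_2 = 0.28·π_1 + 0.44·π_2 + 0.4·π_3
Solving with the normalization constraint gives π = (0.3102, 0.3779, 0.3119).
So the stationary probability of state 3 is 0.3779.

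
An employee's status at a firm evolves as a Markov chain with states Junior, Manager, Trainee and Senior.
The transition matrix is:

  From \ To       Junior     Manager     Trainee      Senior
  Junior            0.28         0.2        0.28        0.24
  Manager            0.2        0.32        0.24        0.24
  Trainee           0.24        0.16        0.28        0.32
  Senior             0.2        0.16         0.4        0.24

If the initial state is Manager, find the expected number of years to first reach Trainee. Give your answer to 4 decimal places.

Let t(s) be the expected number of years to first reach Trainee from state s, with t(Trainee) = 0. Conditioning on the first year:
t(Junior) = 1 + 0.28·t(Junior) + 0.2·t(Manager) + 0.24·t(Senior)
t(Manager) = 1 + 0.2·t(Junior) + 0.32·t(Manager) + 0.24·t(Senior)
t(Senior) = 1 + 0.2·t(Junior) + 0.16·t(Manager) + 0.24·t(Senior)
Solving: t(Junior) = 3.3317, t(Manager) = 3.4832, t(Senior) = 2.9259.
Expected years from Manager to Trainee: 3.4832.

3.4832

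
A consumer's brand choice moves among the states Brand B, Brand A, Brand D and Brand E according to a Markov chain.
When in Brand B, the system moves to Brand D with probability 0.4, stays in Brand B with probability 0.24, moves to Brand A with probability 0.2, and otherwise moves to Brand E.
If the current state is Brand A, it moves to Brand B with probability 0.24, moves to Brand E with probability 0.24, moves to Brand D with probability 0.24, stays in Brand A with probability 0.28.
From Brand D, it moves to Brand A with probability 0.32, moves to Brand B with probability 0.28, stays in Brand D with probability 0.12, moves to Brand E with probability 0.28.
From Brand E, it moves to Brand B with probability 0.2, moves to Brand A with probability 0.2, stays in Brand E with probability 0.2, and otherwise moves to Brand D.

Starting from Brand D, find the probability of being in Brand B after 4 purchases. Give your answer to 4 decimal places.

Propagate the distribution vector 4 purchases from Brand D.
After 0 purchases: (0.0000, 0.0000, 1.0000, 0.0000)
After 1 purchase: (0.2800, 0.3200, 0.1200, 0.2800)
After 2 purchases: (0.2336, 0.2400, 0.3152, 0.2112)
After 3 purchases: (0.2442, 0.2570, 0.2733, 0.2255)
After 4 purchases: (0.2419, 0.2534, 0.2823, 0.2224)
P(in Brand B after 4 purchases) = 0.2419

0.2419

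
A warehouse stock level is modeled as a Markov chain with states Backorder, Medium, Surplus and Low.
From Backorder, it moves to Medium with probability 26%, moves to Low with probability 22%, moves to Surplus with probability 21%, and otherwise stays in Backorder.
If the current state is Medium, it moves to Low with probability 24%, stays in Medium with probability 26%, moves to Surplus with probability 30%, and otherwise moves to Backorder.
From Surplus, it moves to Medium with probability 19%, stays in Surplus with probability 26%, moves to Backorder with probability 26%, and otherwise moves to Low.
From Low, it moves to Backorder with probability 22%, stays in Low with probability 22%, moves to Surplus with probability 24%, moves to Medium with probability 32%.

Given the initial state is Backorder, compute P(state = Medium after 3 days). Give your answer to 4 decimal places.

Propagate the distribution vector 3 days from Backorder.
After 0 days: (1.0000, 0.0000, 0.0000, 0.0000)
After 1 day: (0.3100, 0.2600, 0.2100, 0.2200)
After 2 days: (0.2511, 0.2585, 0.2505, 0.2399)
After 3 days: (0.2474, 0.2569, 0.2530, 0.2427)
P(in Medium after 3 days) = 0.2569

0.2569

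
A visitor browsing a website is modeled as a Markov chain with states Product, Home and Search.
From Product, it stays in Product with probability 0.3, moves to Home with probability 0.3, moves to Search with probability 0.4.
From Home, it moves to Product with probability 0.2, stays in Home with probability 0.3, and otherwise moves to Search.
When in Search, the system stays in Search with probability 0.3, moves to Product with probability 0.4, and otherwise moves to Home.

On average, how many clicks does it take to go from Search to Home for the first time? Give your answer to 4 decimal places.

3.3333

Let t(s) be the expected number of clicks to first reach Home from state s, with t(Home) = 0. Conditioning on the first click:
t(Product) = 1 + 0.3·t(Product) + 0.4·t(Search)
t(Search) = 1 + 0.4·t(Product) + 0.3·t(Search)
Solving: t(Product) = 3.3333, t(Search) = 3.3333.
Expected clicks from Search to Home: 3.3333.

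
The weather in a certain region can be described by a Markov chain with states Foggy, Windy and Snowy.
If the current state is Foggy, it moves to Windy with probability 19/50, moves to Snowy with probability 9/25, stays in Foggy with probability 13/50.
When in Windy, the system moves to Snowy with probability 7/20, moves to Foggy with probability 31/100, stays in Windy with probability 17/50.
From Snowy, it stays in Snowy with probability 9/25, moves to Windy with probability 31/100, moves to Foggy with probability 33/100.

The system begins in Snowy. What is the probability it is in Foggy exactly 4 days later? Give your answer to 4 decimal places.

0.3020

Propagate the distribution vector 4 days from Snowy.
After 0 days: (0.0000, 0.0000, 1.0000)
After 1 day: (0.3300, 0.3100, 0.3600)
After 2 days: (0.3007, 0.3424, 0.3569)
After 3 days: (0.3021, 0.3413, 0.3566)
After 4 days: (0.3020, 0.3414, 0.3566)
P(in Foggy after 4 days) = 0.3020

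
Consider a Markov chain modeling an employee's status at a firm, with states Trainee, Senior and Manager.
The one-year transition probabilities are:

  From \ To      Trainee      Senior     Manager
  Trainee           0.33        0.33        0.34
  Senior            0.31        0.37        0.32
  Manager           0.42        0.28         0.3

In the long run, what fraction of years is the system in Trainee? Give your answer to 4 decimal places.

0.3523

Let the stationary distribution be π with π = πP and π_1 + π_2 + π_3 = 1.
π_1 = 0.33·π_1 + 0.31·π_2 + 0.42·π_3
π_2 = 0.33·π_1 + 0.37·π_2 + 0.28·π_3
Solving with the normalization constraint gives π = (0.3523, 0.3271, 0.3206).
So the stationary probability of Trainee is 0.3523.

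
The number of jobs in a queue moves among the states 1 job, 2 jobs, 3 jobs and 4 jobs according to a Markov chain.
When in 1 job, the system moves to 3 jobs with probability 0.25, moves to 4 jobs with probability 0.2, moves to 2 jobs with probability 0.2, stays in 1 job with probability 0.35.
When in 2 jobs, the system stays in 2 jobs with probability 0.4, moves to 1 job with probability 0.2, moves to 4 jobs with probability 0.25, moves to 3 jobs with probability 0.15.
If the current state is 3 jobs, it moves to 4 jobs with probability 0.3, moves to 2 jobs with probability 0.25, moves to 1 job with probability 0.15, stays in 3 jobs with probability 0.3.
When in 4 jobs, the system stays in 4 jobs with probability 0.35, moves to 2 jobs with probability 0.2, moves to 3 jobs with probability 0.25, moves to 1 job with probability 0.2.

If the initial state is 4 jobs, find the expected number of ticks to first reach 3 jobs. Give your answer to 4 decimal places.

4.4444

Let t(s) be the expected number of ticks to first reach 3 jobs from state s, with t(3 jobs) = 0. Conditioning on the first tick:
t(1 job) = 1 + 0.35·t(1 job) + 0.2·t(2 jobs) + 0.2·t(4 jobs)
t(2 jobs) = 1 + 0.2·t(1 job) + 0.4·t(2 jobs) + 0.25·t(4 jobs)
t(4 jobs) = 1 + 0.2·t(1 job) + 0.2·t(2 jobs) + 0.35·t(4 jobs)
Solving: t(1 job) = 4.4444, t(2 jobs) = 5.0000, t(4 jobs) = 4.4444.
Expected ticks from 4 jobs to 3 jobs: 4.4444.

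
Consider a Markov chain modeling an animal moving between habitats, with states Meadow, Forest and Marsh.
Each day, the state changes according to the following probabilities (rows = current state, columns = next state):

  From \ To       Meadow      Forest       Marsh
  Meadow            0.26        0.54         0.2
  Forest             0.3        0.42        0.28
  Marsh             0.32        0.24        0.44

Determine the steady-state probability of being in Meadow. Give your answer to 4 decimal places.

Let the stationary distribution be π with π = πP and π_1 + π_2 + π_3 = 1.
π_1 = 0.26·π_1 + 0.3·π_2 + 0.32·π_3
π_2 = 0.54·π_1 + 0.42·π_2 + 0.24·π_3
Solving with the normalization constraint gives π = (0.2943, 0.4004, 0.3053).
So the stationary probability of Meadow is 0.2943.

0.2943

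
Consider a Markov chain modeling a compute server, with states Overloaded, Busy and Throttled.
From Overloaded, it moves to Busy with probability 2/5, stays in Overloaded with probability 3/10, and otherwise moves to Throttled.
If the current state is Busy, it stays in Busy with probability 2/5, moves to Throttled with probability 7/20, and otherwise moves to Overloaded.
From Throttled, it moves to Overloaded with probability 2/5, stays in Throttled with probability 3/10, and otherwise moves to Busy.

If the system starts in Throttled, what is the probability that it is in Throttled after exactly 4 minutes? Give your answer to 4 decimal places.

Propagate the distribution vector 4 minutes from Throttled.
After 0 minutes: (0.0000, 0.0000, 1.0000)
After 1 minute: (0.4000, 0.3000, 0.3000)
After 2 minutes: (0.3150, 0.3700, 0.3150)
After 3 minutes: (0.3130, 0.3685, 0.3185)
After 4 minutes: (0.3134, 0.3682, 0.3184)
P(in Throttled after 4 minutes) = 0.3184

0.3184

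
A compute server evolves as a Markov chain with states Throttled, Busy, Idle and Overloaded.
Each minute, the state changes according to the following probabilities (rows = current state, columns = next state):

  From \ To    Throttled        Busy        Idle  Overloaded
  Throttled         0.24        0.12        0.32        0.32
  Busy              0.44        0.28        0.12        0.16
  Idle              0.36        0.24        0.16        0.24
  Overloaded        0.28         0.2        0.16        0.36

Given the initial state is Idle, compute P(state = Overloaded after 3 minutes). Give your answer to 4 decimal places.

0.2830

Propagate the distribution vector 3 minutes from Idle.
After 0 minutes: (0.0000, 0.0000, 1.0000, 0.0000)
After 1 minute: (0.3600, 0.2400, 0.1600, 0.2400)
After 2 minutes: (0.3168, 0.1968, 0.2080, 0.2784)
After 3 minutes: (0.3155, 0.1987, 0.2028, 0.2830)
P(in Overloaded after 3 minutes) = 0.2830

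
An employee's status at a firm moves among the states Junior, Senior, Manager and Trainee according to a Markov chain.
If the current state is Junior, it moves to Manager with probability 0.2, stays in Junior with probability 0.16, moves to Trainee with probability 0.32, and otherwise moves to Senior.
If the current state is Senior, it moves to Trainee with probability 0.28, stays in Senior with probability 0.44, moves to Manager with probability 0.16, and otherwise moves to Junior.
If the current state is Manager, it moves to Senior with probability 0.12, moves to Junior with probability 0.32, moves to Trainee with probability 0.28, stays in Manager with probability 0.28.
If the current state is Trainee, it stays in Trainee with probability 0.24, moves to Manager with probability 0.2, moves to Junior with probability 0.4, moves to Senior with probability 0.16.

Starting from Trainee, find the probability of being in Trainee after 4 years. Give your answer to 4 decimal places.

0.2789

Propagate the distribution vector 4 years from Trainee.
After 0 years: (0.0000, 0.0000, 0.0000, 1.0000)
After 1 year: (0.4000, 0.1600, 0.2000, 0.2400)
After 2 years: (0.2432, 0.2608, 0.2096, 0.2864)
After 3 years: (0.2518, 0.2636, 0.2063, 0.2783)
After 4 years: (0.2493, 0.2658, 0.2060, 0.2789)
P(in Trainee after 4 years) = 0.2789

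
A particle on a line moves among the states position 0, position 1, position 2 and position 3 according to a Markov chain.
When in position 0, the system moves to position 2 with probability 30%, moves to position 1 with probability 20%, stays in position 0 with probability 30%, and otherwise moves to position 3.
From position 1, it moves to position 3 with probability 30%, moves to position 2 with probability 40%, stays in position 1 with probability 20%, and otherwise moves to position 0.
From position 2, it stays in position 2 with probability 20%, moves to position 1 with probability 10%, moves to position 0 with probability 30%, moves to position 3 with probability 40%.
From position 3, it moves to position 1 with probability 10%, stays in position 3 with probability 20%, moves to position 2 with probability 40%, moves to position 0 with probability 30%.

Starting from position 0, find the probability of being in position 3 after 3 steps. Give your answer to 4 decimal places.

0.2770

Propagate the distribution vector 3 steps from position 0.
After 0 steps: (1.0000, 0.0000, 0.0000, 0.0000)
After 1 step: (0.3000, 0.2000, 0.3000, 0.2000)
After 2 steps: (0.2600, 0.1500, 0.3100, 0.2800)
After 3 steps: (0.2700, 0.1410, 0.3120, 0.2770)
P(in position 3 after 3 steps) = 0.2770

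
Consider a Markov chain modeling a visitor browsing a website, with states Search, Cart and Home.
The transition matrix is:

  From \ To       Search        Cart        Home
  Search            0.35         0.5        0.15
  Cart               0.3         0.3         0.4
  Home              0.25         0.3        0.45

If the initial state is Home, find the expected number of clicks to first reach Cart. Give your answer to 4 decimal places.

Let t(s) be the expected number of clicks to first reach Cart from state s, with t(Cart) = 0. Conditioning on the first click:
t(Search) = 1 + 0.35·t(Search) + 0.15·t(Home)
t(Home) = 1 + 0.25·t(Search) + 0.45·t(Home)
Solving: t(Search) = 2.1875, t(Home) = 2.8125.
Expected clicks from Home to Cart: 2.8125.

2.8125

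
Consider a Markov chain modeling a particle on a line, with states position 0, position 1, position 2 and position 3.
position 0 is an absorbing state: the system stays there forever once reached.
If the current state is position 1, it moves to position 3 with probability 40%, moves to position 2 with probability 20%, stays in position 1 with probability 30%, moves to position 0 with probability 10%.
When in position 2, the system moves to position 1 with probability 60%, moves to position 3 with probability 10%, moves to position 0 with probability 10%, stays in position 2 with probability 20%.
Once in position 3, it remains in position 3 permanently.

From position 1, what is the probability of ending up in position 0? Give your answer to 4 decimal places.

0.2273

Let h(s) be the probability of absorption at position 0 starting from transient state s. Then h(position 0) = 1 and h(position 3) = 0. By first-step analysis:
h(position 1) = 0.1·1 + 0.3·h(position 1) + 0.2·h(position 2) + 0.4·0
h(position 2) = 0.1·1 + 0.6·h(position 1) + 0.2·h(position 2) + 0.1·0
Solving: h(position 1) = 0.2273, h(position 2) = 0.2955.
Starting from position 1, the probability is 0.2273.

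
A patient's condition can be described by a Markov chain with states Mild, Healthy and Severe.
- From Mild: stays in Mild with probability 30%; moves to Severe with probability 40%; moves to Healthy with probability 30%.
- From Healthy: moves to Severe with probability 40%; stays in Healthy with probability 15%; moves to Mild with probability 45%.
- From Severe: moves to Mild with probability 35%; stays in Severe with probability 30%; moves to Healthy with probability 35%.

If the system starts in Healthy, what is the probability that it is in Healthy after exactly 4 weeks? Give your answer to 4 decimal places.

Propagate the distribution vector 4 weeks from Healthy.
After 0 weeks: (0.0000, 1.0000, 0.0000)
After 1 week: (0.4500, 0.1500, 0.4000)
After 2 weeks: (0.3425, 0.2975, 0.3600)
After 3 weeks: (0.3626, 0.2734, 0.3640)
After 4 weeks: (0.3592, 0.2772, 0.3636)
P(in Healthy after 4 weeks) = 0.2772

0.2772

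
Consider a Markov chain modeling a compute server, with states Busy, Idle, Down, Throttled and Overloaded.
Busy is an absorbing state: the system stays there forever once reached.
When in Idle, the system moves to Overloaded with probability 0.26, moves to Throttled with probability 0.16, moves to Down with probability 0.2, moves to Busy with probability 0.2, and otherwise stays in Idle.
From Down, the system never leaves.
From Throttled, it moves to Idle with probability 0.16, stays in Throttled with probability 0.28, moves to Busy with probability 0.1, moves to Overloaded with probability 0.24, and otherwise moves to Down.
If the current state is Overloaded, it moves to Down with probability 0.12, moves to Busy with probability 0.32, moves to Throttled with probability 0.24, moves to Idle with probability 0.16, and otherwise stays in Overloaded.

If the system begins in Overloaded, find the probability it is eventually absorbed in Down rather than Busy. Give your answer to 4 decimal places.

0.3868

Let h(s) be the probability of absorption at Down starting from transient state s. Then h(Down) = 1 and h(Busy) = 0. By first-step analysis:
h(Idle) = 0.2·0 + 0.18·h(Idle) + 0.2·1 + 0.16·h(Throttled) + 0.26·h(Overloaded)
h(Throttled) = 0.1·0 + 0.16·h(Idle) + 0.22·1 + 0.28·h(Throttled) + 0.24·h(Overloaded)
h(Overloaded) = 0.32·0 + 0.16·h(Idle) + 0.12·1 + 0.24·h(Throttled) + 0.16·h(Overloaded)
Solving: h(Idle) = 0.4718, h(Throttled) = 0.5393, h(Overloaded) = 0.3868.
Starting from Overloaded, the probability is 0.3868.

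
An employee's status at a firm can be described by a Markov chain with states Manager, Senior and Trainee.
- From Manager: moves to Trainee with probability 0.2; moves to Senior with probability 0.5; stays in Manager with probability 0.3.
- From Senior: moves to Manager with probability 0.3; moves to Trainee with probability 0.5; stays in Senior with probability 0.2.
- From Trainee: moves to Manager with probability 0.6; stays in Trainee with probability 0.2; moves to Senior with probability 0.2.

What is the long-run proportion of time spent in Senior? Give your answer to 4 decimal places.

0.3165

Let the stationary distribution be π with π = πP and π_1 + π_2 + π_3 = 1.
π_1 = 0.3·π_1 + 0.3·π_2 + 0.6·π_3
π_2 = 0.5·π_1 + 0.2·π_2 + 0.2·π_3
Solving with the normalization constraint gives π = (0.3885, 0.3165, 0.2950).
So the stationary probability of Senior is 0.3165.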